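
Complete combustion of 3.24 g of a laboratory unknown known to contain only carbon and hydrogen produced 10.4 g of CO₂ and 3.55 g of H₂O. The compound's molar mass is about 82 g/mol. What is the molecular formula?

mol C = 10.4 g CO₂ ÷ 44.009 g/mol = 0.2363 mol
mol H = 2 × 3.55 g H₂O ÷ 18.015 g/mol = 0.3941 mol
Divide by the smallest (0.2363 mol): C 1.000, H 1.668
Multiplying each by 3 gives whole numbers: C 3.00, H 5.00
Empirical formula: C3H5
Empirical-formula mass = 41.07 g/mol; 82 ÷ 41.07 ≈ 2, so the molecular formula is C6H10.

C6H10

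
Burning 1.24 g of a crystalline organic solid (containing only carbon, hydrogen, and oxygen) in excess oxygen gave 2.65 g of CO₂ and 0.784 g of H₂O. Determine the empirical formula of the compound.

C9H13O4

mol C = 2.65 g CO₂ ÷ 44.009 g/mol = 0.06021 mol
mol H = 2 × 0.784 g H₂O ÷ 18.015 g/mol = 0.08704 mol
mass O = 1.24 − (0.7232 + 0.08773) = 0.4290 g → mol O = 0.4290 ÷ 15.999 = 0.02682 mol
Divide by the smallest (0.02682 mol): C 2.246, H 3.246, O 1.000
Multiplying each by 4 gives whole numbers: C 8.98, H 12.98, O 4.00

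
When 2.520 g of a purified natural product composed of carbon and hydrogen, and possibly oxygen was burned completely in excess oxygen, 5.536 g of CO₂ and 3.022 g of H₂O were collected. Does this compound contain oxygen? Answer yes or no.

mol C = 5.536 g CO₂ ÷ 44.009 g/mol = 0.12579 mol
mol H = 2 × 3.022 g H₂O ÷ 18.015 g/mol = 0.33550 mol
C and H account for only 1.8491 g of the 2.520 g sample; the remaining 0.67092 g must be oxygen.

yes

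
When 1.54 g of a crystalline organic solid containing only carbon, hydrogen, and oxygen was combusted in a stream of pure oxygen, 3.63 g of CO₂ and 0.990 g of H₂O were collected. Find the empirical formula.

C3H4O

mol C = 3.63 g CO₂ ÷ 44.009 g/mol = 0.08248 mol
mol H = 2 × 0.990 g H₂O ÷ 18.015 g/mol = 0.1099 mol
mass O = 1.54 − (0.9907 + 0.1108) = 0.4385 g → mol O = 0.4385 ÷ 15.999 = 0.02741 mol
Divide by the smallest (0.02741 mol): C 3.009, H 4.010, O 1.000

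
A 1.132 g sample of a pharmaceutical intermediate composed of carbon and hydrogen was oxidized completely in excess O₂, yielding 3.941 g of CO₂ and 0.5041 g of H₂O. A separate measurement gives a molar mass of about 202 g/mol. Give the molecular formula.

mol C = 3.941 g CO₂ ÷ 44.009 g/mol = 0.089550 mol
mol H = 2 × 0.5041 g H₂O ÷ 18.015 g/mol = 0.055964 mol
Divide by the smallest (0.055964 mol): C 1.600, H 1.000
Multiplying each by 5 gives whole numbers: C 8.00, H 5.00
Empirical formula: C8H5
Empirical-formula mass = 101.13 g/mol; 202 ÷ 101.13 ≈ 2, so the molecular formula is C16H10.

C16H10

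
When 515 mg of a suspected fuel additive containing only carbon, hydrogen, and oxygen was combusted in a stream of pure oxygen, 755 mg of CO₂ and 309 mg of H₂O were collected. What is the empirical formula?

mol C = 0.755 g CO₂ ÷ 44.009 g/mol = 0.01716 mol
mol H = 2 × 0.309 g H₂O ÷ 18.015 g/mol = 0.03430 mol
mass O = 0.515 − (0.2061 + 0.03458) = 0.2744 g → mol O = 0.2744 ÷ 15.999 = 0.01715 mol
Divide by the smallest (0.01715 mol): C 1.000, H 2.000, O 1.000

CH2O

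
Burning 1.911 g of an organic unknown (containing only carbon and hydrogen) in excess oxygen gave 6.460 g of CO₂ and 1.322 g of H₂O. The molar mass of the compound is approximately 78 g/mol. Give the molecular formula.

mol C = 6.460 g CO₂ ÷ 44.009 g/mol = 0.14679 mol
mol H = 2 × 1.322 g H₂O ÷ 18.015 g/mol = 0.14677 mol
Divide by the smallest (0.14677 mol): C 1.000, H 1.000
Empirical formula: CH
Empirical-formula mass = 13.02 g/mol; 78 ÷ 13.02 ≈ 6, so the molecular formula is C6H6.

C6H6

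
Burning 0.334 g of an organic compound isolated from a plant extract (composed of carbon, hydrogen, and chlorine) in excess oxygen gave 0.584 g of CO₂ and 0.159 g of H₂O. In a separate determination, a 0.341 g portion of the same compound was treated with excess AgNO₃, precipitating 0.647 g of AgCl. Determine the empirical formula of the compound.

mol C = 0.584 g CO₂ ÷ 44.009 g/mol = 0.01327 mol
mol H = 2 × 0.159 g H₂O ÷ 18.015 g/mol = 0.01765 mol
From the AgCl data: mol Cl per gram of compound = (0.647 ÷ 143.318) ÷ 0.341 = 0.01324 mol/g, so in the 0.334 g combustion sample mol Cl = 0.004422 mol
Divide by the smallest (0.004422 mol): C 3.001, H 3.992, Cl 1.000

C3H4Cl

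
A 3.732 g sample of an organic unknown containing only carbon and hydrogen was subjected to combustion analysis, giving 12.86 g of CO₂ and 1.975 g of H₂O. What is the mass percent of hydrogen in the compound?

mol C = 12.86 g CO₂ ÷ 44.009 g/mol = 0.29221 mol
mol H = 2 × 1.975 g H₂O ÷ 18.015 g/mol = 0.21926 mol
mass % H = 0.22102 g ÷ 3.732 g × 100%

5.92%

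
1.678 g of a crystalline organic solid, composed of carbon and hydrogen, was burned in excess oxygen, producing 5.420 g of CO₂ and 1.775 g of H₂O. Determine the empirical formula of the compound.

C5H8

mol C = 5.420 g CO₂ ÷ 44.009 g/mol = 0.12316 mol
mol H = 2 × 1.775 g H₂O ÷ 18.015 g/mol = 0.19706 mol
Divide by the smallest (0.12316 mol): C 1.000, H 1.600
Multiplying each by 5 gives whole numbers: C 5.00, H 8.00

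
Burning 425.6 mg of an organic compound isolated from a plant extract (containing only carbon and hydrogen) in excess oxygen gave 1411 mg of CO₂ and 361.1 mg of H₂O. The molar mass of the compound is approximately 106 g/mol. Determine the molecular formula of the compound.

mol C = 1.411 g CO₂ ÷ 44.009 g/mol = 0.032062 mol
mol H = 2 × 0.3611 g H₂O ÷ 18.015 g/mol = 0.040089 mol
Divide by the smallest (0.032062 mol): C 1.000, H 1.250
Multiplying each by 4 gives whole numbers: C 4.00, H 5.00
Empirical formula: C4H5
Empirical-formula mass = 53.08 g/mol; 106 ÷ 53.08 ≈ 2, so the molecular formula is C8H10.

C8H10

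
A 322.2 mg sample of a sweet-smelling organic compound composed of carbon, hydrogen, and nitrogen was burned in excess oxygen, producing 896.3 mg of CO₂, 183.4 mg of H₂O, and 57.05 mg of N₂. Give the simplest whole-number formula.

C5H5N

mol C = 0.8963 g CO₂ ÷ 44.009 g/mol = 0.020366 mol
mol H = 2 × 0.1834 g H₂O ÷ 18.015 g/mol = 0.020361 mol
mol N = 2 × 0.05705 g N₂ ÷ 28.014 g/mol = 0.0040730 mol
Divide by the smallest (0.0040730 mol): C 5.000, H 4.999, N 1.000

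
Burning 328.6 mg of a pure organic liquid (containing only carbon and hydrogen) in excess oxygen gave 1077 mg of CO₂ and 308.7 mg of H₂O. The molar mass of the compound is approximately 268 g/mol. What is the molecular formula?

C20H28

mol C = 1.077 g CO₂ ÷ 44.009 g/mol = 0.024472 mol
mol H = 2 × 0.3087 g H₂O ÷ 18.015 g/mol = 0.034271 mol
Divide by the smallest (0.024472 mol): C 1.000, H 1.400
Multiplying each by 5 gives whole numbers: C 5.00, H 7.00
Empirical formula: C5H7
Empirical-formula mass = 67.11 g/mol; 268 ÷ 67.11 ≈ 4, so the molecular formula is C20H28.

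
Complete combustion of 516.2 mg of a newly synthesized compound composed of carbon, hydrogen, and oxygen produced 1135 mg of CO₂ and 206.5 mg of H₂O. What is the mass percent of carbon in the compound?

mol C = 1.135 g CO₂ ÷ 44.009 g/mol = 0.025790 mol
mol H = 2 × 0.2065 g H₂O ÷ 18.015 g/mol = 0.022925 mol
mass O = 0.5162 − (0.30977 + 0.023109) = 0.18333 g → mol O = 0.18333 ÷ 15.999 = 0.011459 mol
mass % C = 0.30977 g ÷ 0.5162 g × 100%

60.01%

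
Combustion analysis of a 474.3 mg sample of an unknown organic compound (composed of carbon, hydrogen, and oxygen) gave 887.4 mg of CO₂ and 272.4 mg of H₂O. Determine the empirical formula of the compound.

C8H12O5

mol C = 0.8874 g CO₂ ÷ 44.009 g/mol = 0.020164 mol
mol H = 2 × 0.2724 g H₂O ÷ 18.015 g/mol = 0.030241 mol
mass O = 0.4743 − (0.24219 + 0.030483) = 0.20163 g → mol O = 0.20163 ÷ 15.999 = 0.012602 mol
Divide by the smallest (0.012602 mol): C 1.600, H 2.400, O 1.000
Multiplying each by 5 gives whole numbers: C 8.00, H 12.00, O 5.00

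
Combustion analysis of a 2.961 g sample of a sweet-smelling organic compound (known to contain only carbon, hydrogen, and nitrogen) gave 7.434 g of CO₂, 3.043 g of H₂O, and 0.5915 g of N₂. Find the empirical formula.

mol C = 7.434 g CO₂ ÷ 44.009 g/mol = 0.16892 mol
mol H = 2 × 3.043 g H₂O ÷ 18.015 g/mol = 0.33783 mol
mol N = 2 × 0.5915 g N₂ ÷ 28.014 g/mol = 0.042229 mol
Divide by the smallest (0.042229 mol): C 4.000, H 8.000, N 1.000

C4H8N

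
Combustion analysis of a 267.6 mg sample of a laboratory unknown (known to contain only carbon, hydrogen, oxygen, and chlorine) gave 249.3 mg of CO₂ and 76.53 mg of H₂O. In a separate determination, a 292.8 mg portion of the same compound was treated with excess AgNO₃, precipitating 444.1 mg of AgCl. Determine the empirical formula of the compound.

C2H3ClO2

mol C = 0.2493 g CO₂ ÷ 44.009 g/mol = 0.0056648 mol
mol H = 2 × 0.07653 g H₂O ÷ 18.015 g/mol = 0.0084963 mol
From the AgCl data: mol Cl per gram of compound = (0.4441 ÷ 143.318) ÷ 0.2928 = 0.010583 mol/g, so in the 0.2676 g combustion sample mol Cl = 0.0028320 mol
mass O = 0.2676 − (0.068039 + 0.0085642 + 0.10039) = 0.090602 g → mol O = 0.090602 ÷ 15.999 = 0.0056630 mol
Divide by the smallest (0.0028320 mol): C 2.000, H 3.000, Cl 1.000, O 2.000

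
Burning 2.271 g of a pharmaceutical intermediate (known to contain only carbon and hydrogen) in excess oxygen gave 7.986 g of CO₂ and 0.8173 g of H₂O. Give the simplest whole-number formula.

C2H

mol C = 7.986 g CO₂ ÷ 44.009 g/mol = 0.18146 mol
mol H = 2 × 0.8173 g H₂O ÷ 18.015 g/mol = 0.090735 mol
Divide by the smallest (0.090735 mol): C 2.000, H 1.000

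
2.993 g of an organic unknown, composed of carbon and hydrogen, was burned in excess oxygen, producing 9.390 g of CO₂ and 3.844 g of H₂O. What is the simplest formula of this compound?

mol C = 9.390 g CO₂ ÷ 44.009 g/mol = 0.21337 mol
mol H = 2 × 3.844 g H₂O ÷ 18.015 g/mol = 0.42676 mol
Divide by the smallest (0.21337 mol): C 1.000, H 2.000

CH2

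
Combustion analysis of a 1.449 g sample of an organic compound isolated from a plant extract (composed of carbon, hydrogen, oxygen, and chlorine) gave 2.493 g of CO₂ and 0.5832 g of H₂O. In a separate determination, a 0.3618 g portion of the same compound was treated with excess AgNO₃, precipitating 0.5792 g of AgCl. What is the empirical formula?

C7H8Cl2O

mol C = 2.493 g CO₂ ÷ 44.009 g/mol = 0.056648 mol
mol H = 2 × 0.5832 g H₂O ÷ 18.015 g/mol = 0.064746 mol
From the AgCl data: mol Cl per gram of compound = (0.5792 ÷ 143.318) ÷ 0.3618 = 0.011170 mol/g, so in the 1.449 g combustion sample mol Cl = 0.016186 mol
mass O = 1.449 − (0.68039 + 0.065264 + 0.57378) = 0.12956 g → mol O = 0.12956 ÷ 15.999 = 0.0080983 mol
Divide by the smallest (0.0080983 mol): C 6.995, H 7.995, Cl 1.999, O 1.000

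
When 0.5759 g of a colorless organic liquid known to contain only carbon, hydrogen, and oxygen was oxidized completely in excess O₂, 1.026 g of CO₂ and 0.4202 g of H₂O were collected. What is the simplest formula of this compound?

C3H6O2

mol C = 1.026 g CO₂ ÷ 44.009 g/mol = 0.023313 mol
mol H = 2 × 0.4202 g H₂O ÷ 18.015 g/mol = 0.046650 mol
mass O = 0.5759 − (0.28002 + 0.047023) = 0.24886 g → mol O = 0.24886 ÷ 15.999 = 0.015555 mol
Divide by the smallest (0.015555 mol): C 1.499, H 2.999, O 1.000
Multiplying each by 2 gives whole numbers: C 3.00, H 6.00, O 2.00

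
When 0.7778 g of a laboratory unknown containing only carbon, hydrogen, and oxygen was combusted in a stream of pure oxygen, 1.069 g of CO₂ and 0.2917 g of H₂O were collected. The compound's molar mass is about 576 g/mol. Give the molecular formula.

C18H24O21

mol C = 1.069 g CO₂ ÷ 44.009 g/mol = 0.024290 mol
mol H = 2 × 0.2917 g H₂O ÷ 18.015 g/mol = 0.032384 mol
mass O = 0.7778 − (0.29175 + 0.032643) = 0.45340 g → mol O = 0.45340 ÷ 15.999 = 0.028340 mol
Divide by the smallest (0.024290 mol): C 1.000, H 1.333, O 1.167
Multiplying each by 6 gives whole numbers: C 6.00, H 8.00, O 7.00
Empirical formula: C6H8O7
Empirical-formula mass = 192.12 g/mol; 576 ÷ 192.12 ≈ 3, so the molecular formula is C18H24O21.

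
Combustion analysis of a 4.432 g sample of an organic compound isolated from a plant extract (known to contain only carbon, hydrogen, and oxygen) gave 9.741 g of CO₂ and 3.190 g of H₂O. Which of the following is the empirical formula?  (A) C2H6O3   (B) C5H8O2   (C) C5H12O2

(B) C5H8O2

mol C = 9.741 g CO₂ ÷ 44.009 g/mol = 0.22134 mol
mol H = 2 × 3.190 g H₂O ÷ 18.015 g/mol = 0.35415 mol
mass O = 4.432 − (2.6585 + 0.35698) = 1.4165 g → mol O = 1.4165 ÷ 15.999 = 0.088536 mol
Divide by the smallest (0.088536 mol): C 2.500, H 4.000, O 1.000
Multiplying each by 2 gives whole numbers: C 5.00, H 8.00, O 2.00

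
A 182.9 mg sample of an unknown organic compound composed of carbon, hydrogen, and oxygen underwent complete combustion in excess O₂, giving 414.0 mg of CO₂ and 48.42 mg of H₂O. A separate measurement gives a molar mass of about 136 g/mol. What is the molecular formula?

C7H4O3

mol C = 0.4140 g CO₂ ÷ 44.009 g/mol = 0.0094072 mol
mol H = 2 × 0.04842 g H₂O ÷ 18.015 g/mol = 0.0053755 mol
mass O = 0.1829 − (0.11299 + 0.0054185) = 0.064492 g → mol O = 0.064492 ÷ 15.999 = 0.0040310 mol
Divide by the smallest (0.0040310 mol): C 2.334, H 1.334, O 1.000
Multiplying each by 3 gives whole numbers: C 7.00, H 4.00, O 3.00
Empirical formula: C7H4O3
Empirical-formula mass = 136.11 g/mol; 136 ÷ 136.11 ≈ 1, so the molecular formula is C7H4O3.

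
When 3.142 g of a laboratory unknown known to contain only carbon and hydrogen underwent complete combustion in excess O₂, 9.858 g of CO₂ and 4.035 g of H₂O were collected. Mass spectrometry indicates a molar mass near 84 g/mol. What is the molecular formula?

C6H12

mol C = 9.858 g CO₂ ÷ 44.009 g/mol = 0.22400 mol
mol H = 2 × 4.035 g H₂O ÷ 18.015 g/mol = 0.44796 mol
Divide by the smallest (0.22400 mol): C 1.000, H 2.000
Empirical formula: CH2
Empirical-formula mass = 14.03 g/mol; 84 ÷ 14.03 ≈ 6, so the molecular formula is C6H12.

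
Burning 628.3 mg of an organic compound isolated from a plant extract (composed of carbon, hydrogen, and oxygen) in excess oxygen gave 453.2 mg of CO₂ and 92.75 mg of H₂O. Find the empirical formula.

mol C = 0.4532 g CO₂ ÷ 44.009 g/mol = 0.010298 mol
mol H = 2 × 0.09275 g H₂O ÷ 18.015 g/mol = 0.010297 mol
mass O = 0.6283 − (0.12369 + 0.010379) = 0.49423 g → mol O = 0.49423 ÷ 15.999 = 0.030891 mol
Divide by the smallest (0.010297 mol): C 1.000, H 1.000, O 3.000

CHO3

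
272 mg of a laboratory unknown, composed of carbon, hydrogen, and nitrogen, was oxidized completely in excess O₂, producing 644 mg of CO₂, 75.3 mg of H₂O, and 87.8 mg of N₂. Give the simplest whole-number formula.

C7H4N3

mol C = 0.644 g CO₂ ÷ 44.009 g/mol = 0.01463 mol
mol H = 2 × 0.0753 g H₂O ÷ 18.015 g/mol = 0.008360 mol
mol N = 2 × 0.0878 g N₂ ÷ 28.014 g/mol = 0.006268 mol
Divide by the smallest (0.006268 mol): C 2.335, H 1.334, N 1.000
Multiplying each by 3 gives whole numbers: C 7.00, H 4.00, N 3.00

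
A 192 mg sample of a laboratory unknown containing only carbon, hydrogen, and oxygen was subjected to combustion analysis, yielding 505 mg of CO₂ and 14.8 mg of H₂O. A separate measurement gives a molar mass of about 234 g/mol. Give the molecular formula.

C14H2O4

mol C = 0.505 g CO₂ ÷ 44.009 g/mol = 0.01147 mol
mol H = 2 × 0.0148 g H₂O ÷ 18.015 g/mol = 0.001643 mol
mass O = 0.192 − (0.1378 + 0.001656) = 0.05252 g → mol O = 0.05252 ÷ 15.999 = 0.003283 mol
Divide by the smallest (0.001643 mol): C 6.984, H 1.000, O 1.998
Empirical formula: C7HO2
Empirical-formula mass = 117.08 g/mol; 234 ÷ 117.08 ≈ 2, so the molecular formula is C14H2O4.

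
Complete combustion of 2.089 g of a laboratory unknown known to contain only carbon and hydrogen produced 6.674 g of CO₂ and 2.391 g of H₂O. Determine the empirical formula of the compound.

C4H7

mol C = 6.674 g CO₂ ÷ 44.009 g/mol = 0.15165 mol
mol H = 2 × 2.391 g H₂O ÷ 18.015 g/mol = 0.26545 mol
Divide by the smallest (0.15165 mol): C 1.000, H 1.750
Multiplying each by 4 gives whole numbers: C 4.00, H 7.00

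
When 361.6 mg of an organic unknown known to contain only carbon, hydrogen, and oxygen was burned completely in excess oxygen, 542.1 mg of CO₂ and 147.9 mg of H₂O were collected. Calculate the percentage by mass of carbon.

40.92%

mol C = 0.5421 g CO₂ ÷ 44.009 g/mol = 0.012318 mol
mol H = 2 × 0.1479 g H₂O ÷ 18.015 g/mol = 0.016420 mol
mass O = 0.3616 − (0.14795 + 0.016551) = 0.19710 g → mol O = 0.19710 ÷ 15.999 = 0.012319 mol
mass % C = 0.14795 g ÷ 0.3616 g × 100%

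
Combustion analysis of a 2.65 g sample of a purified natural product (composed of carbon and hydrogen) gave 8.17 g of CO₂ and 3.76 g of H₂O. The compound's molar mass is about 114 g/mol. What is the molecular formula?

mol C = 8.17 g CO₂ ÷ 44.009 g/mol = 0.1856 mol
mol H = 2 × 3.76 g H₂O ÷ 18.015 g/mol = 0.4174 mol
Divide by the smallest (0.1856 mol): C 1.000, H 2.249
Multiplying each by 4 gives whole numbers: C 4.00, H 8.99
Empirical formula: C4H9
Empirical-formula mass = 57.12 g/mol; 114 ÷ 57.12 ≈ 2, so the molecular formula is C8H18.

C8H18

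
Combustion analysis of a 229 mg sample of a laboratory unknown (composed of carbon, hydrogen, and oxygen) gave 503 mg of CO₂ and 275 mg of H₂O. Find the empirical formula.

C3H8O

mol C = 0.503 g CO₂ ÷ 44.009 g/mol = 0.01143 mol
mol H = 2 × 0.275 g H₂O ÷ 18.015 g/mol = 0.03053 mol
mass O = 0.229 − (0.1373 + 0.03077) = 0.06095 g → mol O = 0.06095 ÷ 15.999 = 0.003809 mol
Divide by the smallest (0.003809 mol): C 3.000, H 8.014, O 1.000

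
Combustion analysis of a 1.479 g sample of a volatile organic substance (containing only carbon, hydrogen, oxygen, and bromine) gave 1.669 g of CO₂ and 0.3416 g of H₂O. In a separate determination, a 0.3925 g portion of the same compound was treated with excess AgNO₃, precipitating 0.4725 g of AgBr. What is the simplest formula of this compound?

mol C = 1.669 g CO₂ ÷ 44.009 g/mol = 0.037924 mol
mol H = 2 × 0.3416 g H₂O ÷ 18.015 g/mol = 0.037924 mol
From the AgBr data: mol Br per gram of compound = (0.4725 ÷ 187.772) ÷ 0.3925 = 0.0064111 mol/g, so in the 1.479 g combustion sample mol Br = 0.0094820 mol
mass O = 1.479 − (0.45551 + 0.038227 + 0.75765) = 0.22762 g → mol O = 0.22762 ÷ 15.999 = 0.014227 mol
Divide by the smallest (0.0094820 mol): C 4.000, H 4.000, Br 1.000, O 1.500
Multiplying each by 2 gives whole numbers: C 8.00, H 8.00, Br 2.00, O 3.00

C8H8Br2O3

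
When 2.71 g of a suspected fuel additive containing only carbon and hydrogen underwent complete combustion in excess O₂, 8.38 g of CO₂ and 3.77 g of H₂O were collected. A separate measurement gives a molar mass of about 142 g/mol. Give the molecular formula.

mol C = 8.38 g CO₂ ÷ 44.009 g/mol = 0.1904 mol
mol H = 2 × 3.77 g H₂O ÷ 18.015 g/mol = 0.4185 mol
Divide by the smallest (0.1904 mol): C 1.000, H 2.198
Multiplying each by 5 gives whole numbers: C 5.00, H 10.99
Empirical formula: C5H11
Empirical-formula mass = 71.14 g/mol; 142 ÷ 71.14 ≈ 2, so the molecular formula is C10H22.

C10H22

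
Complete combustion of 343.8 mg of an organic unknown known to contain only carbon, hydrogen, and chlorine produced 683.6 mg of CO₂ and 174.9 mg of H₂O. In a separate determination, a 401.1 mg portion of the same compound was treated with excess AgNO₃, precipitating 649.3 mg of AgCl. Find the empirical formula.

C4H5Cl

mol C = 0.6836 g CO₂ ÷ 44.009 g/mol = 0.015533 mol
mol H = 2 × 0.1749 g H₂O ÷ 18.015 g/mol = 0.019417 mol
From the AgCl data: mol Cl per gram of compound = (0.6493 ÷ 143.318) ÷ 0.4011 = 0.011295 mol/g, so in the 0.3438 g combustion sample mol Cl = 0.0038833 mol
Divide by the smallest (0.0038833 mol): C 4.000, H 5.000, Cl 1.000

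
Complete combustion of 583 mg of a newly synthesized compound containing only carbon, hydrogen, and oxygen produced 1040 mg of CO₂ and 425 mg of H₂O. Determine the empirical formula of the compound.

C3H6O2

mol C = 1.04 g CO₂ ÷ 44.009 g/mol = 0.02363 mol
mol H = 2 × 0.425 g H₂O ÷ 18.015 g/mol = 0.04718 mol
mass O = 0.583 − (0.2838 + 0.04756) = 0.2516 g → mol O = 0.2516 ÷ 15.999 = 0.01573 mol
Divide by the smallest (0.01573 mol): C 1.503, H 3.000, O 1.000
Multiplying each by 2 gives whole numbers: C 3.01, H 6.00, O 2.00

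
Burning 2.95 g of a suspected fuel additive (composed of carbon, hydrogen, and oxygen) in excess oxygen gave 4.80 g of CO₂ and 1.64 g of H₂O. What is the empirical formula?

mol C = 4.80 g CO₂ ÷ 44.009 g/mol = 0.1091 mol
mol H = 2 × 1.64 g H₂O ÷ 18.015 g/mol = 0.1821 mol
mass O = 2.95 − (1.310 + 0.1835) = 1.456 g → mol O = 1.456 ÷ 15.999 = 0.09103 mol
Divide by the smallest (0.09103 mol): C 1.198, H 2.000, O 1.000
Multiplying each by 5 gives whole numbers: C 5.99, H 10.00, O 5.00

C6H10O5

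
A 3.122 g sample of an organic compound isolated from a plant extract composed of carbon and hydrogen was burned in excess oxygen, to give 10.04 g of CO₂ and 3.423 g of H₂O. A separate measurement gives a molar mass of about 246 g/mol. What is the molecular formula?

C18H30

mol C = 10.04 g CO₂ ÷ 44.009 g/mol = 0.22814 mol
mol H = 2 × 3.423 g H₂O ÷ 18.015 g/mol = 0.38002 mol
Divide by the smallest (0.22814 mol): C 1.000, H 1.666
Multiplying each by 3 gives whole numbers: C 3.00, H 5.00
Empirical formula: C3H5
Empirical-formula mass = 41.07 g/mol; 246 ÷ 41.07 ≈ 6, so the molecular formula is C18H30.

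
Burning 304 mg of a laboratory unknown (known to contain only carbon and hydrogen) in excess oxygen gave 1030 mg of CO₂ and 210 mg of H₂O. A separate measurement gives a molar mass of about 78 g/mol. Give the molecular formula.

mol C = 1.03 g CO₂ ÷ 44.009 g/mol = 0.02340 mol
mol H = 2 × 0.210 g H₂O ÷ 18.015 g/mol = 0.02331 mol
Divide by the smallest (0.02331 mol): C 1.004, H 1.000
Empirical formula: CH
Empirical-formula mass = 13.02 g/mol; 78 ÷ 13.02 ≈ 6, so the molecular formula is C6H6.

C6H6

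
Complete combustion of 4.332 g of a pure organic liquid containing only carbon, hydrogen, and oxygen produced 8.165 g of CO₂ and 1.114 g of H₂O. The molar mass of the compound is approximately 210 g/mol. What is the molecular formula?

C9H6O6

mol C = 8.165 g CO₂ ÷ 44.009 g/mol = 0.18553 mol
mol H = 2 × 1.114 g H₂O ÷ 18.015 g/mol = 0.12367 mol
mass O = 4.332 − (2.2284 + 0.12466) = 1.9789 g → mol O = 1.9789 ÷ 15.999 = 0.12369 mol
Divide by the smallest (0.12367 mol): C 1.500, H 1.000, O 1.000
Multiplying each by 2 gives whole numbers: C 3.00, H 2.00, O 2.00
Empirical formula: C3H2O2
Empirical-formula mass = 70.05 g/mol; 210 ÷ 70.05 ≈ 3, so the molecular formula is C9H6O6.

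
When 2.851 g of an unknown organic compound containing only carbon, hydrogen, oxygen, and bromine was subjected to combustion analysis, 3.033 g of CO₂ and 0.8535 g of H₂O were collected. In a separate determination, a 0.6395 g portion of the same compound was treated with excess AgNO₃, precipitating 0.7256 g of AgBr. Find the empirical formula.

C8H11Br2O4

mol C = 3.033 g CO₂ ÷ 44.009 g/mol = 0.068918 mol
mol H = 2 × 0.8535 g H₂O ÷ 18.015 g/mol = 0.094754 mol
From the AgBr data: mol Br per gram of compound = (0.7256 ÷ 187.772) ÷ 0.6395 = 0.0060426 mol/g, so in the 2.851 g combustion sample mol Br = 0.017228 mol
mass O = 2.851 − (0.82777 + 0.095512 + 1.3765) = 0.55117 g → mol O = 0.55117 ÷ 15.999 = 0.034450 mol
Divide by the smallest (0.017228 mol): C 4.000, H 5.500, Br 1.000, O 2.000
Multiplying each by 2 gives whole numbers: C 8.00, H 11.00, Br 2.00, O 4.00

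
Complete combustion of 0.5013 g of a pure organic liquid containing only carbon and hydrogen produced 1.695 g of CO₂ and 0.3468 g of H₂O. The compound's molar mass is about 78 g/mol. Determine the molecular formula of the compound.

C6H6

mol C = 1.695 g CO₂ ÷ 44.009 g/mol = 0.038515 mol
mol H = 2 × 0.3468 g H₂O ÷ 18.015 g/mol = 0.038501 mol
Divide by the smallest (0.038501 mol): C 1.000, H 1.000
Empirical formula: CH
Empirical-formula mass = 13.02 g/mol; 78 ÷ 13.02 ≈ 6, so the molecular formula is C6H6.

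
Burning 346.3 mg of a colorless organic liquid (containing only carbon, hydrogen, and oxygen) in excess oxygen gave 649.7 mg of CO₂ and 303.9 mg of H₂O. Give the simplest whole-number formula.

mol C = 0.6497 g CO₂ ÷ 44.009 g/mol = 0.014763 mol
mol H = 2 × 0.3039 g H₂O ÷ 18.015 g/mol = 0.033739 mol
mass O = 0.3463 − (0.17732 + 0.034008) = 0.13497 g → mol O = 0.13497 ÷ 15.999 = 0.0084364 mol
Divide by the smallest (0.0084364 mol): C 1.750, H 3.999, O 1.000
Multiplying each by 4 gives whole numbers: C 7.00, H 16.00, O 4.00

C7H16O4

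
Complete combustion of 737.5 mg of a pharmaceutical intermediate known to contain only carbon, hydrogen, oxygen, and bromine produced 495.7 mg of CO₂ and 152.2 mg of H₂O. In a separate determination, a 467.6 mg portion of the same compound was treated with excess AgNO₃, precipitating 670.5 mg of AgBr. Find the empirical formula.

mol C = 0.4957 g CO₂ ÷ 44.009 g/mol = 0.011264 mol
mol H = 2 × 0.1522 g H₂O ÷ 18.015 g/mol = 0.016897 mol
From the AgBr data: mol Br per gram of compound = (0.6705 ÷ 187.772) ÷ 0.4676 = 0.0076365 mol/g, so in the 0.7375 g combustion sample mol Br = 0.0056319 mol
mass O = 0.7375 − (0.13529 + 0.017032 + 0.45001) = 0.13517 g → mol O = 0.13517 ÷ 15.999 = 0.0084486 mol
Divide by the smallest (0.0056319 mol): C 2.000, H 3.000, Br 1.000, O 1.500
Multiplying each by 2 gives whole numbers: C 4.00, H 6.00, Br 2.00, O 3.00

C4H6Br2O3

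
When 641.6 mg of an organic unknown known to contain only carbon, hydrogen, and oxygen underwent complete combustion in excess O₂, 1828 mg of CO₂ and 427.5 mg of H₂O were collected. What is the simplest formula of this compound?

C7H8O

mol C = 1.828 g CO₂ ÷ 44.009 g/mol = 0.041537 mol
mol H = 2 × 0.4275 g H₂O ÷ 18.015 g/mol = 0.047460 mol
mass O = 0.6416 − (0.49890 + 0.047840) = 0.094859 g → mol O = 0.094859 ÷ 15.999 = 0.0059291 mol
Divide by the smallest (0.0059291 mol): C 7.006, H 8.005, O 1.000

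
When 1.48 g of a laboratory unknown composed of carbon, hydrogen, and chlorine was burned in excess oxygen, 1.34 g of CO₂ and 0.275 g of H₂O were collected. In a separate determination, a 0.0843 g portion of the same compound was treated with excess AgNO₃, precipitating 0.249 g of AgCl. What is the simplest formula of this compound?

mol C = 1.34 g CO₂ ÷ 44.009 g/mol = 0.03045 mol
mol H = 2 × 0.275 g H₂O ÷ 18.015 g/mol = 0.03053 mol
From the AgCl data: mol Cl per gram of compound = (0.249 ÷ 143.318) ÷ 0.0843 = 0.02061 mol/g, so in the 1.48 g combustion sample mol Cl = 0.03050 mol
Divide by the smallest (0.03045 mol): C 1.000, H 1.003, Cl 1.002

CHCl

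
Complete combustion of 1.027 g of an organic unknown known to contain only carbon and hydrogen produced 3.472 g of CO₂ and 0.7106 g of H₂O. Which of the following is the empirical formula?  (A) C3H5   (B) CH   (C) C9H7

mol C = 3.472 g CO₂ ÷ 44.009 g/mol = 0.078893 mol
mol H = 2 × 0.7106 g H₂O ÷ 18.015 g/mol = 0.078890 mol
Divide by the smallest (0.078890 mol): C 1.000, H 1.000

(B) CH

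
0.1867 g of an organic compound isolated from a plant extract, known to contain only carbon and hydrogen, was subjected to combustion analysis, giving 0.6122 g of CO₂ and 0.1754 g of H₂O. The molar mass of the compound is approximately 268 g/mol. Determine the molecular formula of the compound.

mol C = 0.6122 g CO₂ ÷ 44.009 g/mol = 0.013911 mol
mol H = 2 × 0.1754 g H₂O ÷ 18.015 g/mol = 0.019473 mol
Divide by the smallest (0.013911 mol): C 1.000, H 1.400
Multiplying each by 5 gives whole numbers: C 5.00, H 7.00
Empirical formula: C5H7
Empirical-formula mass = 67.11 g/mol; 268 ÷ 67.11 ≈ 4, so the molecular formula is C20H28.

C20H28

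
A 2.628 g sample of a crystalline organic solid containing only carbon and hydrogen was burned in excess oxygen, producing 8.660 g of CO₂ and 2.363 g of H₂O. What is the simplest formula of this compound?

mol C = 8.660 g CO₂ ÷ 44.009 g/mol = 0.19678 mol
mol H = 2 × 2.363 g H₂O ÷ 18.015 g/mol = 0.26234 mol
Divide by the smallest (0.19678 mol): C 1.000, H 1.333
Multiplying each by 3 gives whole numbers: C 3.00, H 4.00

C3H4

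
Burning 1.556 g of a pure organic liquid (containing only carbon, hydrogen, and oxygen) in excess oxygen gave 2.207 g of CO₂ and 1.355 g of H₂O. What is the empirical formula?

mol C = 2.207 g CO₂ ÷ 44.009 g/mol = 0.050149 mol
mol H = 2 × 1.355 g H₂O ÷ 18.015 g/mol = 0.15043 mol
mass O = 1.556 − (0.60234 + 0.15163) = 0.80203 g → mol O = 0.80203 ÷ 15.999 = 0.050130 mol
Divide by the smallest (0.050130 mol): C 1.000, H 3.001, O 1.000

CH3O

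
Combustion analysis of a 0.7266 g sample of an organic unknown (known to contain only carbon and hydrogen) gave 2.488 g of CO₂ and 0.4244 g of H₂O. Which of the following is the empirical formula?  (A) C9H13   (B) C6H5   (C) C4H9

mol C = 2.488 g CO₂ ÷ 44.009 g/mol = 0.056534 mol
mol H = 2 × 0.4244 g H₂O ÷ 18.015 g/mol = 0.047116 mol
Divide by the smallest (0.047116 mol): C 1.200, H 1.000
Multiplying each by 5 gives whole numbers: C 6.00, H 5.00

(B) C6H5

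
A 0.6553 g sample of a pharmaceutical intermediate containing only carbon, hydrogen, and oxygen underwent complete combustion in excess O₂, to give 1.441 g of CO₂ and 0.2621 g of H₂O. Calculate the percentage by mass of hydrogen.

4.48%

mol C = 1.441 g CO₂ ÷ 44.009 g/mol = 0.032743 mol
mol H = 2 × 0.2621 g H₂O ÷ 18.015 g/mol = 0.029098 mol
mass O = 0.6553 − (0.39328 + 0.029331) = 0.23269 g → mol O = 0.23269 ÷ 15.999 = 0.014544 mol
mass % H = 0.029331 g ÷ 0.6553 g × 100%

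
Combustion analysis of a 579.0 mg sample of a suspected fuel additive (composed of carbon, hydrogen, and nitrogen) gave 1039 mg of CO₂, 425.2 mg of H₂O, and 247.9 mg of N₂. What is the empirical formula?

C4H8N3

mol C = 1.039 g CO₂ ÷ 44.009 g/mol = 0.023609 mol
mol H = 2 × 0.4252 g H₂O ÷ 18.015 g/mol = 0.047205 mol
mol N = 2 × 0.2479 g N₂ ÷ 28.014 g/mol = 0.017698 mol
Divide by the smallest (0.017698 mol): C 1.334, H 2.667, N 1.000
Multiplying each by 3 gives whole numbers: C 4.00, H 8.00, N 3.00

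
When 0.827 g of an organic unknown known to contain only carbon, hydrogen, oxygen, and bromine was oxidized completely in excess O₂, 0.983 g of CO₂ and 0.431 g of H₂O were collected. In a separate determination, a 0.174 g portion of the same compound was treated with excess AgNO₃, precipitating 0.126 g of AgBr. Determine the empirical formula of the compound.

C7H15BrO5

mol C = 0.983 g CO₂ ÷ 44.009 g/mol = 0.02234 mol
mol H = 2 × 0.431 g H₂O ÷ 18.015 g/mol = 0.04785 mol
From the AgBr data: mol Br per gram of compound = (0.126 ÷ 187.772) ÷ 0.174 = 0.003856 mol/g, so in the 0.827 g combustion sample mol Br = 0.003189 mol
mass O = 0.827 − (0.2683 + 0.04823 + 0.2548) = 0.2556 g → mol O = 0.2556 ÷ 15.999 = 0.01598 mol
Divide by the smallest (0.003189 mol): C 7.004, H 15.003, Br 1.000, O 5.010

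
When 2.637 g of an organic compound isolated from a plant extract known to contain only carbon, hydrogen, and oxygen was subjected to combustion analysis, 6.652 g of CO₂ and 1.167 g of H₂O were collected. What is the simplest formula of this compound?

C7H6O2

mol C = 6.652 g CO₂ ÷ 44.009 g/mol = 0.15115 mol
mol H = 2 × 1.167 g H₂O ÷ 18.015 g/mol = 0.12956 mol
mass O = 2.637 − (1.8155 + 0.13060) = 0.69093 g → mol O = 0.69093 ÷ 15.999 = 0.043186 mol
Divide by the smallest (0.043186 mol): C 3.500, H 3.000, O 1.000
Multiplying each by 2 gives whole numbers: C 7.00, H 6.00, O 2.00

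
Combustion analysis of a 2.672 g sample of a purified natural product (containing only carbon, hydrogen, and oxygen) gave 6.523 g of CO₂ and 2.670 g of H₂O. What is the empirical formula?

C4H8O

mol C = 6.523 g CO₂ ÷ 44.009 g/mol = 0.14822 mol
mol H = 2 × 2.670 g H₂O ÷ 18.015 g/mol = 0.29642 mol
mass O = 2.672 − (1.7803 + 0.29879) = 0.59294 g → mol O = 0.59294 ÷ 15.999 = 0.037061 mol
Divide by the smallest (0.037061 mol): C 3.999, H 7.998, O 1.000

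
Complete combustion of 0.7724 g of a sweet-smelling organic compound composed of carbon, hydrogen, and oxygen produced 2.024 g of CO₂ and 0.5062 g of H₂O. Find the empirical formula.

C9H11O2

mol C = 2.024 g CO₂ ÷ 44.009 g/mol = 0.045991 mol
mol H = 2 × 0.5062 g H₂O ÷ 18.015 g/mol = 0.056198 mol
mass O = 0.7724 − (0.55239 + 0.056647) = 0.16336 g → mol O = 0.16336 ÷ 15.999 = 0.010211 mol
Divide by the smallest (0.010211 mol): C 4.504, H 5.504, O 1.000
Multiplying each by 2 gives whole numbers: C 9.01, H 11.01, O 2.00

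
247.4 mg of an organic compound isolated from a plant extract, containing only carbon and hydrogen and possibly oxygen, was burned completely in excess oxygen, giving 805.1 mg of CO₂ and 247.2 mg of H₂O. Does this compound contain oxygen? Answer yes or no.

no

mol C = 0.8051 g CO₂ ÷ 44.009 g/mol = 0.018294 mol
mol H = 2 × 0.2472 g H₂O ÷ 18.015 g/mol = 0.027444 mol
C and H together account for 0.24739 g — essentially the entire 0.2474 g sample — so the compound contains no oxygen.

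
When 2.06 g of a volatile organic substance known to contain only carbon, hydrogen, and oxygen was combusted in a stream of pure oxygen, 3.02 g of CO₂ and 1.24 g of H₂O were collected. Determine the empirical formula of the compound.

mol C = 3.02 g CO₂ ÷ 44.009 g/mol = 0.06862 mol
mol H = 2 × 1.24 g H₂O ÷ 18.015 g/mol = 0.1377 mol
mass O = 2.06 − (0.8242 + 0.1388) = 1.097 g → mol O = 1.097 ÷ 15.999 = 0.06857 mol
Divide by the smallest (0.06857 mol): C 1.001, H 2.008, O 1.000

CH2O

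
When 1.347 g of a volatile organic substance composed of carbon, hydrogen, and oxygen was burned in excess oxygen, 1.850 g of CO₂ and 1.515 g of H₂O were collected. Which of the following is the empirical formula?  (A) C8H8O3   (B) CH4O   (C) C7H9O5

mol C = 1.850 g CO₂ ÷ 44.009 g/mol = 0.042037 mol
mol H = 2 × 1.515 g H₂O ÷ 18.015 g/mol = 0.16819 mol
mass O = 1.347 − (0.50490 + 0.16954) = 0.67256 g → mol O = 0.67256 ÷ 15.999 = 0.042037 mol
Divide by the smallest (0.042037 mol): C 1.000, H 4.001, O 1.000

(B) CH4O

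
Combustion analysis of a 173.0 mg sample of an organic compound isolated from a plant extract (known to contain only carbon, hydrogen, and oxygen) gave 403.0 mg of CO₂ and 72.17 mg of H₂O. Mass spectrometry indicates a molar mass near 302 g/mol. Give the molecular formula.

C16H14O6

mol C = 0.4030 g CO₂ ÷ 44.009 g/mol = 0.0091572 mol
mol H = 2 × 0.07217 g H₂O ÷ 18.015 g/mol = 0.0080122 mol
mass O = 0.1730 − (0.10999 + 0.0080763) = 0.054936 g → mol O = 0.054936 ÷ 15.999 = 0.0034337 mol
Divide by the smallest (0.0034337 mol): C 2.667, H 2.333, O 1.000
Multiplying each by 3 gives whole numbers: C 8.00, H 7.00, O 3.00
Empirical formula: C8H7O3
Empirical-formula mass = 151.14 g/mol; 302 ÷ 151.14 ≈ 2, so the molecular formula is C16H14O6.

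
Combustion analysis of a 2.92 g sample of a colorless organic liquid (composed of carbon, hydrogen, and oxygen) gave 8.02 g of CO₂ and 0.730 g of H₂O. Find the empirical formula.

mol C = 8.02 g CO₂ ÷ 44.009 g/mol = 0.1822 mol
mol H = 2 × 0.730 g H₂O ÷ 18.015 g/mol = 0.08104 mol
mass O = 2.92 − (2.189 + 0.08169) = 0.6495 g → mol O = 0.6495 ÷ 15.999 = 0.04059 mol
Divide by the smallest (0.04059 mol): C 4.489, H 1.996, O 1.000
Multiplying each by 2 gives whole numbers: C 8.98, H 3.99, O 2.00

C9H4O2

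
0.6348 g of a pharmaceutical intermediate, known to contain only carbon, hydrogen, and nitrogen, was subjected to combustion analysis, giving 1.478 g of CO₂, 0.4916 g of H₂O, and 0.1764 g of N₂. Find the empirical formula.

C8H13N3

mol C = 1.478 g CO₂ ÷ 44.009 g/mol = 0.033584 mol
mol H = 2 × 0.4916 g H₂O ÷ 18.015 g/mol = 0.054577 mol
mol N = 2 × 0.1764 g N₂ ÷ 28.014 g/mol = 0.012594 mol
Divide by the smallest (0.012594 mol): C 2.667, H 4.334, N 1.000
Multiplying each by 3 gives whole numbers: C 8.00, H 13.00, N 3.00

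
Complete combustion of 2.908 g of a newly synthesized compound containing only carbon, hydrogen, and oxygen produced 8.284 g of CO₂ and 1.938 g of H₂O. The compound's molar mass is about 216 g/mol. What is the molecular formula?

mol C = 8.284 g CO₂ ÷ 44.009 g/mol = 0.18823 mol
mol H = 2 × 1.938 g H₂O ÷ 18.015 g/mol = 0.21515 mol
mass O = 2.908 − (2.2609 + 0.21688) = 0.43024 g → mol O = 0.43024 ÷ 15.999 = 0.026892 mol
Divide by the smallest (0.026892 mol): C 7.000, H 8.001, O 1.000
Empirical formula: C7H8O
Empirical-formula mass = 108.14 g/mol; 216 ÷ 108.14 ≈ 2, so the molecular formula is C14H16O2.

C14H16O2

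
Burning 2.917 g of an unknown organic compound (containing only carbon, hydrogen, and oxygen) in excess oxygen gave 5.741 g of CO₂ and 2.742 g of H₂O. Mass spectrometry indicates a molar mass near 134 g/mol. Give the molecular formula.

C6H14O3

mol C = 5.741 g CO₂ ÷ 44.009 g/mol = 0.13045 mol
mol H = 2 × 2.742 g H₂O ÷ 18.015 g/mol = 0.30441 mol
mass O = 2.917 − (1.5668 + 0.30685) = 1.0433 g → mol O = 1.0433 ÷ 15.999 = 0.065211 mol
Divide by the smallest (0.065211 mol): C 2.000, H 4.668, O 1.000
Multiplying each by 3 gives whole numbers: C 6.00, H 14.00, O 3.00
Empirical formula: C6H14O3
Empirical-formula mass = 134.18 g/mol; 134 ÷ 134.18 ≈ 1, so the molecular formula is C6H14O3.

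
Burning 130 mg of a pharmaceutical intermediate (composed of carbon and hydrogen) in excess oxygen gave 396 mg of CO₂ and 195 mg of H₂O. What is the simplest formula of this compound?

mol C = 0.396 g CO₂ ÷ 44.009 g/mol = 0.008998 mol
mol H = 2 × 0.195 g H₂O ÷ 18.015 g/mol = 0.02165 mol
Divide by the smallest (0.008998 mol): C 1.000, H 2.406
Multiplying each by 5 gives whole numbers: C 5.00, H 12.03

C5H12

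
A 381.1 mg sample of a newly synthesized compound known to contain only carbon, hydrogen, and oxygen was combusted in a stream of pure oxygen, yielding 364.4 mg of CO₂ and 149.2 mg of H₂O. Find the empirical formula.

mol C = 0.3644 g CO₂ ÷ 44.009 g/mol = 0.0082801 mol
mol H = 2 × 0.1492 g H₂O ÷ 18.015 g/mol = 0.016564 mol
mass O = 0.3811 − (0.099453 + 0.016696) = 0.26495 g → mol O = 0.26495 ÷ 15.999 = 0.016560 mol
Divide by the smallest (0.0082801 mol): C 1.000, H 2.000, O 2.000

CH2O2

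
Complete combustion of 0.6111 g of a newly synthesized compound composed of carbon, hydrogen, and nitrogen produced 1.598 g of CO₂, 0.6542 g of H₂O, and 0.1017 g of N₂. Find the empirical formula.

C5H10N

mol C = 1.598 g CO₂ ÷ 44.009 g/mol = 0.036311 mol
mol H = 2 × 0.6542 g H₂O ÷ 18.015 g/mol = 0.072628 mol
mol N = 2 × 0.1017 g N₂ ÷ 28.014 g/mol = 0.0072607 mol
Divide by the smallest (0.0072607 mol): C 5.001, H 10.003, N 1.000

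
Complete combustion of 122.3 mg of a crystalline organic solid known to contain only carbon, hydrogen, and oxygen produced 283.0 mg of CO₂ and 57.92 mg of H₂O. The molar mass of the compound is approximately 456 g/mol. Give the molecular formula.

C24H24O9

mol C = 0.2830 g CO₂ ÷ 44.009 g/mol = 0.0064305 mol
mol H = 2 × 0.05792 g H₂O ÷ 18.015 g/mol = 0.0064302 mol
mass O = 0.1223 − (0.077237 + 0.0064816) = 0.038582 g → mol O = 0.038582 ÷ 15.999 = 0.0024115 mol
Divide by the smallest (0.0024115 mol): C 2.667, H 2.666, O 1.000
Multiplying each by 3 gives whole numbers: C 8.00, H 8.00, O 3.00
Empirical formula: C8H8O3
Empirical-formula mass = 152.15 g/mol; 456 ÷ 152.15 ≈ 3, so the molecular formula is C24H24O9.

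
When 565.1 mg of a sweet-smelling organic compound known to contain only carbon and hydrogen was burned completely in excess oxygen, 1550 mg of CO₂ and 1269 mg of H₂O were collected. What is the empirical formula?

mol C = 1.550 g CO₂ ÷ 44.009 g/mol = 0.035220 mol
mol H = 2 × 1.269 g H₂O ÷ 18.015 g/mol = 0.14088 mol
Divide by the smallest (0.035220 mol): C 1.000, H 4.000

CH4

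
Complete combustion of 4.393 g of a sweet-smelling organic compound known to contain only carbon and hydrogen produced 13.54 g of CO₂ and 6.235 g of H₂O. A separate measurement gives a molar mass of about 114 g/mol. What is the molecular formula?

mol C = 13.54 g CO₂ ÷ 44.009 g/mol = 0.30766 mol
mol H = 2 × 6.235 g H₂O ÷ 18.015 g/mol = 0.69220 mol
Divide by the smallest (0.30766 mol): C 1.000, H 2.250
Multiplying each by 4 gives whole numbers: C 4.00, H 9.00
Empirical formula: C4H9
Empirical-formula mass = 57.12 g/mol; 114 ÷ 57.12 ≈ 2, so the molecular formula is C8H18.

C8H18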